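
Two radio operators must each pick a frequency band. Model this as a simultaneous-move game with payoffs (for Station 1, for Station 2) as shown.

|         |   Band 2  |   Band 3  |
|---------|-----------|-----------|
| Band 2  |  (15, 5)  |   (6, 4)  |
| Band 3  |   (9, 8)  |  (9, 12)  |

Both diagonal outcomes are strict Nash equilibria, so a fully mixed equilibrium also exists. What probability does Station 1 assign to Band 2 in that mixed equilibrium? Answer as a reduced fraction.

4/5

Station 1's mix p on Band 2 must make Station 2 indifferent between Band 2 and Band 3.
Station 2's payoff from Band 2: 5p + 8(1−p). From Band 3: 4p + 12(1−p).
Set equal: 1p = 4(1−p) → p = 4/5.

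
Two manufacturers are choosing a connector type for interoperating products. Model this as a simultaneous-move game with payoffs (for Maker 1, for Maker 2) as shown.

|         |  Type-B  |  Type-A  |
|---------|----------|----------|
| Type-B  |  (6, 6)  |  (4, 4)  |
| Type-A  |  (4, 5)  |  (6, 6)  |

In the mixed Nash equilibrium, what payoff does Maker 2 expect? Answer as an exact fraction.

16/3

Maker 1 mixes with probability p on Type-B, chosen so Maker 2 is indifferent: 6p + 5(1−p) = 4p + 6(1−p) gives p = 1/3.
Maker 2's expected payoff is 6·1/3 + 5·2/3 = 16/3.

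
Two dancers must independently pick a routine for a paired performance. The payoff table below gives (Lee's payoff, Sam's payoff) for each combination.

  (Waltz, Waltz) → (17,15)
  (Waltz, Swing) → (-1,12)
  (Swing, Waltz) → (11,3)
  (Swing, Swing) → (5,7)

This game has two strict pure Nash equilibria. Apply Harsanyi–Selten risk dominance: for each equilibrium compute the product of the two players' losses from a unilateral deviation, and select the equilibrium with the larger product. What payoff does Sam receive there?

7

At both Waltz: Lee loses 17 − 11 = 6 by deviating; Sam loses 15 − 12 = 3. Product = 6·3 = 18.
At both Swing: Lee loses 5 − (-1) = 6 by deviating; Sam loses 7 − 3 = 4. Product = 6·4 = 24.
24 > 18, so both Swing is risk-dominant. Sam's payoff there is 7.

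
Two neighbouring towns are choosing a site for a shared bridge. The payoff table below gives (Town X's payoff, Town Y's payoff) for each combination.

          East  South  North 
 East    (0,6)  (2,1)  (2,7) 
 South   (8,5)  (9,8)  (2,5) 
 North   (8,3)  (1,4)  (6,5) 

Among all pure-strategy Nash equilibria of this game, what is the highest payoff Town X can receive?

Both South is a pure NE (Town X: 9 ≥ 2; Town Y: 8 ≥ 5). Town X gets 9.
Both North is a pure NE (Town X: 6 ≥ 2; Town Y: 5 ≥ 4). Town X gets 6.
Every other cell has a profitable deviation for at least one player. Highest of {9, 6} is 9.

9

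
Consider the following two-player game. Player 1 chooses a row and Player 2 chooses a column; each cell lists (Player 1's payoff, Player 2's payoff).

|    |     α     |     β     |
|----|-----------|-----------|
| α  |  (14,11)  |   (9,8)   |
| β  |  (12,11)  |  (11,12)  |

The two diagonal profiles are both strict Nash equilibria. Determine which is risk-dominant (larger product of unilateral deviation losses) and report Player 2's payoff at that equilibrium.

At both α: Player 1 loses 14 − 12 = 2 by deviating; Player 2 loses 11 − 8 = 3. Product = 2·3 = 6.
At both β: Player 1 loses 11 − 9 = 2 by deviating; Player 2 loses 12 − 11 = 1. Product = 2·1 = 2.
6 > 2, so both α is risk-dominant. Player 2's payoff there is 11.

11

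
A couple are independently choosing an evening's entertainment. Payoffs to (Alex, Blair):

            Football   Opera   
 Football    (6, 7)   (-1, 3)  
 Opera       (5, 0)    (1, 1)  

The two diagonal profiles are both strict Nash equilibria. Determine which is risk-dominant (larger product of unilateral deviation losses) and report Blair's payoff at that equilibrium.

7

At both Football: Alex loses 6 − 5 = 1 by deviating; Blair loses 7 − 3 = 4. Product = 1·4 = 4.
At both Opera: Alex loses 1 − (-1) = 2 by deviating; Blair loses 1 − 0 = 1. Product = 2·1 = 2.
4 > 2, so both Football is risk-dominant. Blair's payoff there is 7.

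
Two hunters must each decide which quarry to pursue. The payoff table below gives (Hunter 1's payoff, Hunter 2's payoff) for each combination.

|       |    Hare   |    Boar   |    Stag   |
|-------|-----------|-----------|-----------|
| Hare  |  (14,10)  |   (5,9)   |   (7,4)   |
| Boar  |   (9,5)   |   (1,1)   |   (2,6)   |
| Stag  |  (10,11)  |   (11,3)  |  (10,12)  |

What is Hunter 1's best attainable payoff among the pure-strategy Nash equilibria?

14

Both Hare is a pure NE (Hunter 1: 14 ≥ 10; Hunter 2: 10 ≥ 9). Hunter 1 gets 14.
Both Stag is a pure NE (Hunter 1: 10 ≥ 7; Hunter 2: 12 ≥ 11). Hunter 1 gets 10.
Every other cell has a profitable deviation for at least one player. Highest of {14, 10} is 14.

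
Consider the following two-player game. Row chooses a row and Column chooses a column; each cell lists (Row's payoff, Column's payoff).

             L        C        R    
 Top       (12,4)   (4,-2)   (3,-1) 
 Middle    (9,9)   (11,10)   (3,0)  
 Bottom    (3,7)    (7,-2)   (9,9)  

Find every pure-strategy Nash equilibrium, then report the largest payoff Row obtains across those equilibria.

(Top, L) is a pure NE (Row: 12 ≥ 9; Column: 4 ≥ -1). Row gets 12.
(Middle, C) is a pure NE (Row: 11 ≥ 7; Column: 10 ≥ 9). Row gets 11.
(Bottom, R) is a pure NE (Row: 9 ≥ 3; Column: 9 ≥ 7). Row gets 9.
Every other cell has a profitable deviation for at least one player. Highest of {12, 11, 9} is 12.

12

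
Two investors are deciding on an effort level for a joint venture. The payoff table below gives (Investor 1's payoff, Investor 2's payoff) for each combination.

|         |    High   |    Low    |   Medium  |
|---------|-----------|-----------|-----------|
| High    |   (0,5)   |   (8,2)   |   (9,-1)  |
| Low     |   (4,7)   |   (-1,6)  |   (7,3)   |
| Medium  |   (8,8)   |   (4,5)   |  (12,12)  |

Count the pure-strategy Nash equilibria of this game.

1

Both Medium: Investor 1 gets 12 (best alternative 9); Investor 2 gets 12 (best alternative 8). Neither deviates — NE.
Both Low is not a NE: Investor 1 would switch to High (8 > -1).
No other cell survives both best-response checks, so there is 1 pure NE.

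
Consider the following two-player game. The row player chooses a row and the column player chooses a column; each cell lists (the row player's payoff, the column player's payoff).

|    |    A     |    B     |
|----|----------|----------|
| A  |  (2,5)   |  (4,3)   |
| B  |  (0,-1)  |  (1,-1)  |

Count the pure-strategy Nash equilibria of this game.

Both A: the row player gets 2 (best alternative 0); the column player gets 5 (best alternative 3). Neither deviates — NE.
Both B is not a NE: the row player would switch to A (4 > 1).
No other cell survives both best-response checks, so there is 1 pure NE.

1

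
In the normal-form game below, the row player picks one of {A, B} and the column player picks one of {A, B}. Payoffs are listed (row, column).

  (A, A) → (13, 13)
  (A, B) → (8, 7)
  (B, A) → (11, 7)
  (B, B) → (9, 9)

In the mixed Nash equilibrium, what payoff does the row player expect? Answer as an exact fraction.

29/3

The column player mixes with probability q on A, chosen so the row player is indifferent: 13q + 8(1−q) = 11q + 9(1−q) gives q = 1/3.
The row player's expected payoff (from either row, since indifferent) is 13·1/3 + 8·2/3 = 29/3.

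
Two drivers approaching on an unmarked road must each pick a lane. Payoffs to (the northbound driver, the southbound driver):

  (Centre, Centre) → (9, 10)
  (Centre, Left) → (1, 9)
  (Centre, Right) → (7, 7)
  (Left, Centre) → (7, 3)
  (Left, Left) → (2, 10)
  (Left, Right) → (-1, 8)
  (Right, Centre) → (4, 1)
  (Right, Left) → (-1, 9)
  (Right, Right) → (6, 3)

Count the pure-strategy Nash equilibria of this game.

2

Both Centre: the northbound driver gets 9 (best alternative 7); the southbound driver gets 10 (best alternative 9). Neither deviates — NE.
Both Left: the northbound driver gets 2 (best alternative 1); the southbound driver gets 10 (best alternative 8). Neither deviates — NE.
Both Right is not a NE: the northbound driver would switch to Centre (7 > 6).
No other cell survives both best-response checks, so there are 2 pure NE.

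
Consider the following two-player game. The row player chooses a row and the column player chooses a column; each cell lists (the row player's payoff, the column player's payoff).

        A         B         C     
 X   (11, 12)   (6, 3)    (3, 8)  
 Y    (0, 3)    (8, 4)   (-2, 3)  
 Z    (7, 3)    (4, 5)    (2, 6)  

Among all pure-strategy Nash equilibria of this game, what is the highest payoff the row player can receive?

(X, A) is a pure NE (the row player: 11 ≥ 7; the column player: 12 ≥ 8). The row player gets 11.
(Y, B) is a pure NE (the row player: 8 ≥ 6; the column player: 4 ≥ 3). The row player gets 8.
Every other cell has a profitable deviation for at least one player. Highest of {11, 8} is 11.

11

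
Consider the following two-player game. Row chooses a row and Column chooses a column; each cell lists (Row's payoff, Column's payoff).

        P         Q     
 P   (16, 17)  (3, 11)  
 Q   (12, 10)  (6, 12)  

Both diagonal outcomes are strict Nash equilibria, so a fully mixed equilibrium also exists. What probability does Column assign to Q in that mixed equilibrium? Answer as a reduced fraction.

4/7

Column's mix q on P must make Row indifferent between P and Q.
Row's payoff from P: 16q + 3(1−q). From Q: 12q + 6(1−q).
Set equal: 4q = 3(1−q) → q = 3/7.
Probability on Q is 1 − 3/7 = 4/7.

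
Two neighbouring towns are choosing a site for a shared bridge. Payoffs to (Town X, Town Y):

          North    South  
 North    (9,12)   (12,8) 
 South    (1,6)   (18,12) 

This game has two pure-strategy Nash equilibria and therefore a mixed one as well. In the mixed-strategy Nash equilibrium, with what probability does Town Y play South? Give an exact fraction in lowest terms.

4/7

Town Y's mix q on North must make Town X indifferent between North and South.
Town X's payoff from North: 9q + 12(1−q). From South: 1q + 18(1−q).
Set equal: 8q = 6(1−q) → q = 6/14 = 3/7.
Probability on South is 1 − 3/7 = 4/7.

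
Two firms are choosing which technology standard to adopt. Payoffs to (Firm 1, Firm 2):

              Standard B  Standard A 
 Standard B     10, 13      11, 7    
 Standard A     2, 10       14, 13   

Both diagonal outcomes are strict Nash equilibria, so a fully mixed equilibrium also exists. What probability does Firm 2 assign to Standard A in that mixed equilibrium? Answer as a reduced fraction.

Firm 2's mix q on Standard B must make Firm 1 indifferent between Standard B and Standard A.
Firm 1's payoff from Standard B: 10q + 11(1−q). From Standard A: 2q + 14(1−q).
Set equal: 8q = 3(1−q) → q = 3/11.
Probability on Standard A is 1 − 3/11 = 8/11.

8/11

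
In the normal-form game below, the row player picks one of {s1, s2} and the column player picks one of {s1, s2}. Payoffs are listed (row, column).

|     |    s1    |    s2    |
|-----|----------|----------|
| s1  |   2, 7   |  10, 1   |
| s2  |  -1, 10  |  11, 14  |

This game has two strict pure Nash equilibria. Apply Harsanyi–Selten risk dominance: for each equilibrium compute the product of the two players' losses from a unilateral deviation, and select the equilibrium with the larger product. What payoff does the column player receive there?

At both s1: the row player loses 2 − (-1) = 3 by deviating; the column player loses 7 − 1 = 6. Product = 3·6 = 18.
At both s2: the row player loses 11 − 10 = 1 by deviating; the column player loses 14 − 10 = 4. Product = 1·4 = 4.
18 > 4, so both s1 is risk-dominant. The column player's payoff there is 7.

7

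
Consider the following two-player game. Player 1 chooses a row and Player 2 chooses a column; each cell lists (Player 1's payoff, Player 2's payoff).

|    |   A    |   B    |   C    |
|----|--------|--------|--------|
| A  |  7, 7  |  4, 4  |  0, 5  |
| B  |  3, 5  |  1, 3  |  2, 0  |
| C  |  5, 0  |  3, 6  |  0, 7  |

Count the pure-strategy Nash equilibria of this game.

Both A: Player 1 gets 7 (best alternative 5); Player 2 gets 7 (best alternative 5). Neither deviates — NE.
Both B is not a NE: Player 1 would switch to A (4 > 1).
No other cell survives both best-response checks, so there is 1 pure NE.

1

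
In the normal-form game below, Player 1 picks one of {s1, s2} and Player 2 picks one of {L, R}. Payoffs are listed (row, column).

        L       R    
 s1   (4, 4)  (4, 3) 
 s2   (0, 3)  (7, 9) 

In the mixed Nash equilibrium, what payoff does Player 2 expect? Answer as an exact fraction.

27/7

Player 1 mixes with probability p on s1, chosen so Player 2 is indifferent: 4p + 3(1−p) = 3p + 9(1−p) gives p = 6/7.
Player 2's expected payoff is 4·6/7 + 3·1/7 = 27/7.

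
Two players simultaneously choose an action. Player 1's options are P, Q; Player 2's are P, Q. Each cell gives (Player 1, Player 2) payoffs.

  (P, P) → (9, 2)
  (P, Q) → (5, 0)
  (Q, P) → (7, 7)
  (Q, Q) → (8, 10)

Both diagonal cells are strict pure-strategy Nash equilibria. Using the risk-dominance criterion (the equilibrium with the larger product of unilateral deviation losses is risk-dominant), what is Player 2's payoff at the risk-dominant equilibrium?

At both P: Player 1 loses 9 − 7 = 2 by deviating; Player 2 loses 2 − 0 = 2. Product = 2·2 = 4.
At both Q: Player 1 loses 8 − 5 = 3 by deviating; Player 2 loses 10 − 7 = 3. Product = 3·3 = 9.
9 > 4, so both Q is risk-dominant. Player 2's payoff there is 10.

10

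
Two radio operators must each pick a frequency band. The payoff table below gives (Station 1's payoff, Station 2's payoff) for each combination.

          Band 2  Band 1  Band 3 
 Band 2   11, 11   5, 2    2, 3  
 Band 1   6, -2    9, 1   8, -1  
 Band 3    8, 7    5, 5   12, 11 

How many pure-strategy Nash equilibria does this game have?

3

Both Band 2: Station 1 gets 11 (best alternative 8); Station 2 gets 11 (best alternative 3). Neither deviates — NE.
Both Band 1: Station 1 gets 9 (best alternative 5); Station 2 gets 1 (best alternative -1). Neither deviates — NE.
Both Band 3: Station 1 gets 12 (best alternative 8); Station 2 gets 11 (best alternative 7). Neither deviates — NE.
(Band 3, Band 1) is not a NE: Station 1 would switch to Band 1 (9 > 5).
No other cell survives both best-response checks, so there are 3 pure NE.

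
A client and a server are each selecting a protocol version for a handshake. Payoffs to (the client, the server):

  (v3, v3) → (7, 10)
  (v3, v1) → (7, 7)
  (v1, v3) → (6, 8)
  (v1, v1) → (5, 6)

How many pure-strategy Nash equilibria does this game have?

1

Both v3: the client gets 7 (best alternative 6); the server gets 10 (best alternative 7). Neither deviates — NE.
Both v1 is not a NE: the client would switch to v3 (7 > 5).
No other cell survives both best-response checks, so there is 1 pure NE.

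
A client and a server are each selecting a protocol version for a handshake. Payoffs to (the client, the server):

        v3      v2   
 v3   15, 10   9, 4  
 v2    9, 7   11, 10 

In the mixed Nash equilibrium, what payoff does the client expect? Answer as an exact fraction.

The server mixes with probability q on v3, chosen so the client is indifferent: 15q + 9(1−q) = 9q + 11(1−q) gives q = 1/4.
The client's expected payoff (from either row, since indifferent) is 15·1/4 + 9·3/4 = 21/2.

21/2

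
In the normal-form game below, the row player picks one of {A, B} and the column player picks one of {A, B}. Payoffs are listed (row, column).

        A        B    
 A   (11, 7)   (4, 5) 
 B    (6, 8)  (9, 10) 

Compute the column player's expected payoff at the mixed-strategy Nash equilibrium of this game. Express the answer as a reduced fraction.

The row player mixes with probability p on A, chosen so the column player is indifferent: 7p + 8(1−p) = 5p + 10(1−p) gives p = 1/2.
The column player's expected payoff is 7·1/2 + 8·1/2 = 15/2.

15/2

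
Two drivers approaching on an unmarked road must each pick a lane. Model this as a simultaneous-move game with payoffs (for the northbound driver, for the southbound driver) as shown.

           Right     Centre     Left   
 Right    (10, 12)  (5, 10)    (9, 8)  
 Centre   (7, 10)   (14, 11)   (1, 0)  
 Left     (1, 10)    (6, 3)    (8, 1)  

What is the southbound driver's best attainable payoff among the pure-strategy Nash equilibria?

12

Both Right is a pure NE (the northbound driver: 10 ≥ 7; the southbound driver: 12 ≥ 10). The southbound driver gets 12.
Both Centre is a pure NE (the northbound driver: 14 ≥ 6; the southbound driver: 11 ≥ 10). The southbound driver gets 11.
Every other cell has a profitable deviation for at least one player. Highest of {12, 11} is 12.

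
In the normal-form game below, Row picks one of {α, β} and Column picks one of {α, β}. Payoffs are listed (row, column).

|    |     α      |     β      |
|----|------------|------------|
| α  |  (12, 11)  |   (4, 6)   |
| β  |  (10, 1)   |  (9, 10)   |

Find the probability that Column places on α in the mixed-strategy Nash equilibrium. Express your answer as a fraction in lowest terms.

5/7

Column's mix q on α must make Row indifferent between α and β.
Row's payoff from α: 12q + 4(1−q). From β: 10q + 9(1−q).
Set equal: 2q = 5(1−q) → q = 5/7.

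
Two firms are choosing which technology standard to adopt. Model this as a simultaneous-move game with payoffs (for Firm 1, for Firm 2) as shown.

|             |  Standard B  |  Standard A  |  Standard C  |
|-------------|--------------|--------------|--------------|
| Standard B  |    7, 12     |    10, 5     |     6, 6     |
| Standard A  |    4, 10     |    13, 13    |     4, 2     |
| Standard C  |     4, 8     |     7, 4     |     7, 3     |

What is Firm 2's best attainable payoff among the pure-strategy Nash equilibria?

13

Both Standard B is a pure NE (Firm 1: 7 ≥ 4; Firm 2: 12 ≥ 6). Firm 2 gets 12.
Both Standard A is a pure NE (Firm 1: 13 ≥ 10; Firm 2: 13 ≥ 10). Firm 2 gets 13.
Every other cell has a profitable deviation for at least one player. Highest of {12, 13} is 13.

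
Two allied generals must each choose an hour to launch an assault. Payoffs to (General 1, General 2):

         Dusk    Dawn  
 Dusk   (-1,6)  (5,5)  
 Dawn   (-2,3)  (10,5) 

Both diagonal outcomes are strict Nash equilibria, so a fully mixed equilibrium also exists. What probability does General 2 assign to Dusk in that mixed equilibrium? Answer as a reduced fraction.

General 2's mix q on Dusk must make General 1 indifferent between Dusk and Dawn.
General 1's payoff from Dusk: (-1)q + 5(1−q). From Dawn: (-2)q + 10(1−q).
Set equal: 1q = 5(1−q) → q = 5/6.

5/6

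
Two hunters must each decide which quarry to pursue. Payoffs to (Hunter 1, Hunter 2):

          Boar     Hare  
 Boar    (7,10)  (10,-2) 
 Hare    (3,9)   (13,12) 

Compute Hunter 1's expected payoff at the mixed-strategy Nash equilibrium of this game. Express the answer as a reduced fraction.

61/7

Hunter 2 mixes with probability q on Boar, chosen so Hunter 1 is indifferent: 7q + 10(1−q) = 3q + 13(1−q) gives q = 3/7.
Hunter 1's expected payoff (from either row, since indifferent) is 7·3/7 + 10·4/7 = 61/7.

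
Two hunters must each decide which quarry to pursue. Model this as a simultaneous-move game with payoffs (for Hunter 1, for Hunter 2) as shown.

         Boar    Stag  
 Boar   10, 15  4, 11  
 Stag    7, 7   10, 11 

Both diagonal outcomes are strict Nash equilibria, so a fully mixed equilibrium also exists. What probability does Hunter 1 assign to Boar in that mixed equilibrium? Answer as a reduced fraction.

Hunter 1's mix p on Boar must make Hunter 2 indifferent between Boar and Stag.
Hunter 2's payoff from Boar: 15p + 7(1−p). From Stag: 11p + 11(1−p).
Set equal: 4p = 4(1−p) → p = 4/8 = 1/2.

1/2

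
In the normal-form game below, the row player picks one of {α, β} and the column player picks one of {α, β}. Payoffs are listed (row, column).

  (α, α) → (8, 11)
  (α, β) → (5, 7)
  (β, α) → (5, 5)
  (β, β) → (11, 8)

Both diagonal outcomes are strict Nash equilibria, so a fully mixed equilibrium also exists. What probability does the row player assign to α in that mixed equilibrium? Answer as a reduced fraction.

The row player's mix p on α must make the column player indifferent between α and β.
The column player's payoff from α: 11p + 5(1−p). From β: 7p + 8(1−p).
Set equal: 4p = 3(1−p) → p = 3/7.

3/7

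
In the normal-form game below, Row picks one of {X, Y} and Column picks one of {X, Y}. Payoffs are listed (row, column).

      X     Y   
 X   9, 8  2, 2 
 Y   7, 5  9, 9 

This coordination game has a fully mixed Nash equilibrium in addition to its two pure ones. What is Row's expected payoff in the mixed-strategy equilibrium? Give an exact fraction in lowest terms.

67/9

Column mixes with probability q on X, chosen so Row is indifferent: 9q + 2(1−q) = 7q + 9(1−q) gives q = 7/9.
Row's expected payoff (from either row, since indifferent) is 9·7/9 + 2·2/9 = 67/9.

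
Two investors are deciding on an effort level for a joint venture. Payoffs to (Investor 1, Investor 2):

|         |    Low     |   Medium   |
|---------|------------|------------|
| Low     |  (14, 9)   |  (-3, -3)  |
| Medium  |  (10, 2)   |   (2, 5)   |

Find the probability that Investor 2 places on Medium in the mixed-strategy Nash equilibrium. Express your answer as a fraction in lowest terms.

Investor 2's mix q on Low must make Investor 1 indifferent between Low and Medium.
Investor 1's payoff from Low: 14q + (-3)(1−q). From Medium: 10q + 2(1−q).
Set equal: 4q = 5(1−q) → q = 5/9.
Probability on Medium is 1 − 5/9 = 4/9.

4/9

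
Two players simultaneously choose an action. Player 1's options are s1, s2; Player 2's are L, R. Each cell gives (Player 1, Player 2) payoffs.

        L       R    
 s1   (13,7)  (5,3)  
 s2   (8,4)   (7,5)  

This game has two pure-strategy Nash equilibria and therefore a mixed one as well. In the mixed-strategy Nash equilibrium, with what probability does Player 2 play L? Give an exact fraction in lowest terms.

Player 2's mix q on L must make Player 1 indifferent between s1 and s2.
Player 1's payoff from s1: 13q + 5(1−q). From s2: 8q + 7(1−q).
Set equal: 5q = 2(1−q) → q = 2/7.

2/7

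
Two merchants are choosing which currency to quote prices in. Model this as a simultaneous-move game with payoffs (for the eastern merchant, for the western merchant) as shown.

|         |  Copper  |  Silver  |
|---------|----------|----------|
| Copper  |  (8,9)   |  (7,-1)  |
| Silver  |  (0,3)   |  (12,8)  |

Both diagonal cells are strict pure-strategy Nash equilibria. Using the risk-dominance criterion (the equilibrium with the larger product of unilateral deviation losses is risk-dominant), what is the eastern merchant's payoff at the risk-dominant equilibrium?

At both Copper: the eastern merchant loses 8 − 0 = 8 by deviating; the western merchant loses 9 − (-1) = 10. Product = 8·10 = 80.
At both Silver: the eastern merchant loses 12 − 7 = 5 by deviating; the western merchant loses 8 − 3 = 5. Product = 5·5 = 25.
80 > 25, so both Copper is risk-dominant. The eastern merchant's payoff there is 8.

8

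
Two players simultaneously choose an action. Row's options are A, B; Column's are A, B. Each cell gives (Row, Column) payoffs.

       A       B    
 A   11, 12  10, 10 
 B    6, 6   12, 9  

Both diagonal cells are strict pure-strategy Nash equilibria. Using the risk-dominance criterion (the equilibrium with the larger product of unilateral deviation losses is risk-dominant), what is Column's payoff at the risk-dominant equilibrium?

At both A: Row loses 11 − 6 = 5 by deviating; Column loses 12 − 10 = 2. Product = 5·2 = 10.
At both B: Row loses 12 − 10 = 2 by deviating; Column loses 9 − 6 = 3. Product = 2·3 = 6.
10 > 6, so both A is risk-dominant. Column's payoff there is 12.

12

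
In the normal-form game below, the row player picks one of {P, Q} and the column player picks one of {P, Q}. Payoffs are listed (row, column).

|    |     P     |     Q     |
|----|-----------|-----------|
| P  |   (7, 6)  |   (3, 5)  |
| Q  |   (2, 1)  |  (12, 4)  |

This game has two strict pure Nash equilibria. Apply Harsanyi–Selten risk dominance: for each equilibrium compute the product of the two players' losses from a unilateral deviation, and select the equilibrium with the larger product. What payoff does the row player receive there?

12

At both P: the row player loses 7 − 2 = 5 by deviating; the column player loses 6 − 5 = 1. Product = 5·1 = 5.
At both Q: the row player loses 12 − 3 = 9 by deviating; the column player loses 4 − 1 = 3. Product = 9·3 = 27.
27 > 5, so both Q is risk-dominant. The row player's payoff there is 12.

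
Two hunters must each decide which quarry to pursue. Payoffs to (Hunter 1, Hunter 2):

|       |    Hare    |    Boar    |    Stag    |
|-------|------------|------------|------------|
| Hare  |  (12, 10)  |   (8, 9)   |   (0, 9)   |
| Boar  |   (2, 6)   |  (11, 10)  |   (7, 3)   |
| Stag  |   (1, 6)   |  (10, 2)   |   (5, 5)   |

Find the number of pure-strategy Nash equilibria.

Both Hare: Hunter 1 gets 12 (best alternative 2); Hunter 2 gets 10 (best alternative 9). Neither deviates — NE.
Both Boar: Hunter 1 gets 11 (best alternative 10); Hunter 2 gets 10 (best alternative 6). Neither deviates — NE.
Both Stag is not a NE: Hunter 1 would switch to Boar (7 > 5).
No other cell survives both best-response checks, so there are 2 pure NE.

2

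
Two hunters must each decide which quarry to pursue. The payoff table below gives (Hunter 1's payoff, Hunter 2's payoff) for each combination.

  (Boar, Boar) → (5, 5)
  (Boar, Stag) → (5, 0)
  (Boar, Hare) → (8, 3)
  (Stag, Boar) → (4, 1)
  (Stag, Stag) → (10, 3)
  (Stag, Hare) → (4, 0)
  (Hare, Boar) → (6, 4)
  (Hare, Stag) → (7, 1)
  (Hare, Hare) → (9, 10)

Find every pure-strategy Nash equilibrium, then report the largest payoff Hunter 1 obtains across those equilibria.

10

Both Stag is a pure NE (Hunter 1: 10 ≥ 7; Hunter 2: 3 ≥ 1). Hunter 1 gets 10.
Both Hare is a pure NE (Hunter 1: 9 ≥ 8; Hunter 2: 10 ≥ 4). Hunter 1 gets 9.
Every other cell has a profitable deviation for at least one player. Highest of {10, 9} is 10.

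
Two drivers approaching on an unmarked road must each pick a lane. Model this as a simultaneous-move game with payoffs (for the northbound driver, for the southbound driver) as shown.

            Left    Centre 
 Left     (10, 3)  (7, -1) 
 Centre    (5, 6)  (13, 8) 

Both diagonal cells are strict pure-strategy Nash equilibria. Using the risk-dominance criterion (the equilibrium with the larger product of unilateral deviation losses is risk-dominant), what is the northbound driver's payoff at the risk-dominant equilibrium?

10

At both Left: the northbound driver loses 10 − 5 = 5 by deviating; the southbound driver loses 3 − (-1) = 4. Product = 5·4 = 20.
At both Centre: the northbound driver loses 13 − 7 = 6 by deviating; the southbound driver loses 8 − 6 = 2. Product = 6·2 = 12.
20 > 12, so both Left is risk-dominant. The northbound driver's payoff there is 10.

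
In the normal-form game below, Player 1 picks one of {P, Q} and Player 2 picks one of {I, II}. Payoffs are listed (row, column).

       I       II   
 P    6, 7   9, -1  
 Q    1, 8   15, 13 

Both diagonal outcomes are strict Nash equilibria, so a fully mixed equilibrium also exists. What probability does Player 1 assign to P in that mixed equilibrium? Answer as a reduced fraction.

5/13

Player 1's mix p on P must make Player 2 indifferent between I and II.
Player 2's payoff from I: 7p + 8(1−p). From II: (-1)p + 13(1−p).
Set equal: 8p = 5(1−p) → p = 5/13.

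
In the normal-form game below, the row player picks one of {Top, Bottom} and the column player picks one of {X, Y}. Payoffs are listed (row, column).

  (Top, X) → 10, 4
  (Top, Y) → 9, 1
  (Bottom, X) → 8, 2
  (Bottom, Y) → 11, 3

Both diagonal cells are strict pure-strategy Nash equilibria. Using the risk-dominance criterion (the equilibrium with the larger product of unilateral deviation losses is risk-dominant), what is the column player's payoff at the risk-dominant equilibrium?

4

At (Top, X): the row player loses 10 − 8 = 2 by deviating; the column player loses 4 − 1 = 3. Product = 2·3 = 6.
At (Bottom, Y): the row player loses 11 − 9 = 2 by deviating; the column player loses 3 − 2 = 1. Product = 2·1 = 2.
6 > 2, so (Top, X) is risk-dominant. The column player's payoff there is 4.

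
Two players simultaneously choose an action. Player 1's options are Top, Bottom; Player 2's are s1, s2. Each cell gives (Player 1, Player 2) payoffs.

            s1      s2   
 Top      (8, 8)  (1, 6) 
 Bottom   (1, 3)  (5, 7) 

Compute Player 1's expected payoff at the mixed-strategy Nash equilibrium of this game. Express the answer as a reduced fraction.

Player 2 mixes with probability q on s1, chosen so Player 1 is indifferent: 8q + 1(1−q) = 1q + 5(1−q) gives q = 4/11.
Player 1's expected payoff (from either row, since indifferent) is 8·4/11 + 1·7/11 = 39/11.

39/11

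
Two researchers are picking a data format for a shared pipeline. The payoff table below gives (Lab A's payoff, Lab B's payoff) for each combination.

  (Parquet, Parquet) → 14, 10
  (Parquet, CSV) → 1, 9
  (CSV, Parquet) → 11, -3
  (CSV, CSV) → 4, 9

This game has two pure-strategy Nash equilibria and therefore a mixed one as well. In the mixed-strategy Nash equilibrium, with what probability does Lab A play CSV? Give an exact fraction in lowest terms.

Lab A's mix p on Parquet must make Lab B indifferent between Parquet and CSV.
Lab B's payoff from Parquet: 10p + (-3)(1−p). From CSV: 9p + 9(1−p).
Set equal: 1p = 12(1−p) → p = 12/13.
Probability on CSV is 1 − 12/13 = 1/13.

1/13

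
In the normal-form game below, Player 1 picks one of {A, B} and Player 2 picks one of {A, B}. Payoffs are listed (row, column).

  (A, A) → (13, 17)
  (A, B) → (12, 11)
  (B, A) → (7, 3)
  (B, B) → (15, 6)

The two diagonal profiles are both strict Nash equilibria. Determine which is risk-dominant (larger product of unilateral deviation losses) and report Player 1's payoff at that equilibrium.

At both A: Player 1 loses 13 − 7 = 6 by deviating; Player 2 loses 17 − 11 = 6. Product = 6·6 = 36.
At both B: Player 1 loses 15 − 12 = 3 by deviating; Player 2 loses 6 − 3 = 3. Product = 3·3 = 9.
36 > 9, so both A is risk-dominant. Player 1's payoff there is 13.

13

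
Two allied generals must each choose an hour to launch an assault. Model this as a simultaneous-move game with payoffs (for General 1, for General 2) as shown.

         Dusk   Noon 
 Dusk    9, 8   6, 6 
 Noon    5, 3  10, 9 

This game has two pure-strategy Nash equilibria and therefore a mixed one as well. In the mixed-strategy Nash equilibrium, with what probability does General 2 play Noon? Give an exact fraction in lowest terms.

General 2's mix q on Dusk must make General 1 indifferent between Dusk and Noon.
General 1's payoff from Dusk: 9q + 6(1−q). From Noon: 5q + 10(1−q).
Set equal: 4q = 4(1−q) → q = 4/8 = 1/2.
Probability on Noon is 1 − 1/2 = 1/2.

1/2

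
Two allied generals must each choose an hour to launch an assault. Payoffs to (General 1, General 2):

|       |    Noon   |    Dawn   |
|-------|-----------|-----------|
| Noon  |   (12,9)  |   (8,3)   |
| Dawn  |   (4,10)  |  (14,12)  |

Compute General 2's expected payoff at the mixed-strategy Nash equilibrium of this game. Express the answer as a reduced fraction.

General 1 mixes with probability p on Noon, chosen so General 2 is indifferent: 9p + 10(1−p) = 3p + 12(1−p) gives p = 1/4.
General 2's expected payoff is 9·1/4 + 10·3/4 = 39/4.

39/4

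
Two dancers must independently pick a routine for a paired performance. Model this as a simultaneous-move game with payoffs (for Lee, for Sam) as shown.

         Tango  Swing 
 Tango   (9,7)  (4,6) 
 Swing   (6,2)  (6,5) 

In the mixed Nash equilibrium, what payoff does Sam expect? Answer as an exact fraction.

Lee mixes with probability p on Tango, chosen so Sam is indifferent: 7p + 2(1−p) = 6p + 5(1−p) gives p = 3/4.
Sam's expected payoff is 7·3/4 + 2·1/4 = 23/4.

23/4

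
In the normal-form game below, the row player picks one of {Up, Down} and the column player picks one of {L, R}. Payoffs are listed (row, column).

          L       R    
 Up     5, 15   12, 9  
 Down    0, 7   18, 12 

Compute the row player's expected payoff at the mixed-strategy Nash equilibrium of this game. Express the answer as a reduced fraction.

90/11

The column player mixes with probability q on L, chosen so the row player is indifferent: 5q + 12(1−q) = 0q + 18(1−q) gives q = 6/11.
The row player's expected payoff (from either row, since indifferent) is 5·6/11 + 12·5/11 = 90/11.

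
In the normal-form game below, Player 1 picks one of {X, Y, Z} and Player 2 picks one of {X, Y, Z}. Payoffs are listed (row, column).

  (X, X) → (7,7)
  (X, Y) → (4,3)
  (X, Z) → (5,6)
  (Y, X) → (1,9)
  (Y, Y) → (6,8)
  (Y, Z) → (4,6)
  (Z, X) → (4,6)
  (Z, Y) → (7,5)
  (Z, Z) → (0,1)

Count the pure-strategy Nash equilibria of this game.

Both X: Player 1 gets 7 (best alternative 4); Player 2 gets 7 (best alternative 6). Neither deviates — NE.
Both Y is not a NE: Player 1 would switch to Z (7 > 6).
No other cell survives both best-response checks, so there is 1 pure NE.

1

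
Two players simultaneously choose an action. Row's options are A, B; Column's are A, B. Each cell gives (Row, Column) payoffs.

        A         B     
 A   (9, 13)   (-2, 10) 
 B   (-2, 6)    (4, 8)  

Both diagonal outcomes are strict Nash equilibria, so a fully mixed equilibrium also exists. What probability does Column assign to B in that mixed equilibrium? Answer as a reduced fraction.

11/17

Column's mix q on A must make Row indifferent between A and B.
Row's payoff from A: 9q + (-2)(1−q). From B: (-2)q + 4(1−q).
Set equal: 11q = 6(1−q) → q = 6/17.
Probability on B is 1 − 6/17 = 11/17.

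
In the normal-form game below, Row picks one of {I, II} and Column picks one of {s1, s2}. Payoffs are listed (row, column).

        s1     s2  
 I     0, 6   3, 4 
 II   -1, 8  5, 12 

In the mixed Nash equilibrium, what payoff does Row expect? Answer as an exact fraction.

Column mixes with probability q on s1, chosen so Row is indifferent: 0q + 3(1−q) = (-1)q + 5(1−q) gives q = 2/3.
Row's expected payoff (from either row, since indifferent) is 0·2/3 + 3·1/3 = 1.

1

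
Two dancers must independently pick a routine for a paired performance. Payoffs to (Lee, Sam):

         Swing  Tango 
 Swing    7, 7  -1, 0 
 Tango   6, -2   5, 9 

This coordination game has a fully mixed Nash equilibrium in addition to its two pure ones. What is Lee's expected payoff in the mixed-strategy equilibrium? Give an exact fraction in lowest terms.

41/7

Sam mixes with probability q on Swing, chosen so Lee is indifferent: 7q + (-1)(1−q) = 6q + 5(1−q) gives q = 6/7.
Lee's expected payoff (from either row, since indifferent) is 7·6/7 + (-1)·1/7 = 41/7.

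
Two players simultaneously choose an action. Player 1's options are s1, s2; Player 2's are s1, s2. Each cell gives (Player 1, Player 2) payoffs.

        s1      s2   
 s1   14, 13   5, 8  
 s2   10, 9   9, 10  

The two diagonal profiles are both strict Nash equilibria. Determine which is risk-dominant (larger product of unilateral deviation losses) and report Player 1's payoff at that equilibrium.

At both s1: Player 1 loses 14 − 10 = 4 by deviating; Player 2 loses 13 − 8 = 5. Product = 4·5 = 20.
At both s2: Player 1 loses 9 − 5 = 4 by deviating; Player 2 loses 10 − 9 = 1. Product = 4·1 = 4.
20 > 4, so both s1 is risk-dominant. Player 1's payoff there is 14.

14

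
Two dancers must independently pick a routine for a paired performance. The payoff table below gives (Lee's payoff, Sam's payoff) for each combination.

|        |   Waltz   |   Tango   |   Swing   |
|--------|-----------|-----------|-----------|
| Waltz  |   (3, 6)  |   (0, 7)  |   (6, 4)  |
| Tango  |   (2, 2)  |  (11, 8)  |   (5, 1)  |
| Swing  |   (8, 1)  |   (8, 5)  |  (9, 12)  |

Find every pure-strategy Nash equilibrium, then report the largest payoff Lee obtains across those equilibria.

11

Both Tango is a pure NE (Lee: 11 ≥ 8; Sam: 8 ≥ 2). Lee gets 11.
Both Swing is a pure NE (Lee: 9 ≥ 6; Sam: 12 ≥ 5). Lee gets 9.
Every other cell has a profitable deviation for at least one player. Highest of {11, 9} is 11.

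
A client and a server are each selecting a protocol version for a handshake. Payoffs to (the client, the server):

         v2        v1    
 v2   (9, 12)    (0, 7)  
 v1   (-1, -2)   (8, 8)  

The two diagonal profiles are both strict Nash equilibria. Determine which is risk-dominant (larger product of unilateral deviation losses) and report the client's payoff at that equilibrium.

At both v2: the client loses 9 − (-1) = 10 by deviating; the server loses 12 − 7 = 5. Product = 10·5 = 50.
At both v1: the client loses 8 − 0 = 8 by deviating; the server loses 8 − (-2) = 10. Product = 8·10 = 80.
80 > 50, so both v1 is risk-dominant. The client's payoff there is 8.

8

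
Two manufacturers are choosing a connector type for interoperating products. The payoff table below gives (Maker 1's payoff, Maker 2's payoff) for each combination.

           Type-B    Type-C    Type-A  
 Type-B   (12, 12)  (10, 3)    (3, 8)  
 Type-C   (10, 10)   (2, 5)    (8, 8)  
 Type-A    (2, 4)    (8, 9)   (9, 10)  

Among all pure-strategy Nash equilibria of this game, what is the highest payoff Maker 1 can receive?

Both Type-B is a pure NE (Maker 1: 12 ≥ 10; Maker 2: 12 ≥ 8). Maker 1 gets 12.
Both Type-A is a pure NE (Maker 1: 9 ≥ 8; Maker 2: 10 ≥ 9). Maker 1 gets 9.
Every other cell has a profitable deviation for at least one player. Highest of {12, 9} is 12.

12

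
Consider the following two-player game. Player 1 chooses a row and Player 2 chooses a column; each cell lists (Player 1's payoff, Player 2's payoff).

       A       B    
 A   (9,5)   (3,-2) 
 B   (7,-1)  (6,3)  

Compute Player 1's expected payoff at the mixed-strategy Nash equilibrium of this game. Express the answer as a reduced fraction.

Player 2 mixes with probability q on A, chosen so Player 1 is indifferent: 9q + 3(1−q) = 7q + 6(1−q) gives q = 3/5.
Player 1's expected payoff (from either row, since indifferent) is 9·3/5 + 3·2/5 = 33/5.

33/5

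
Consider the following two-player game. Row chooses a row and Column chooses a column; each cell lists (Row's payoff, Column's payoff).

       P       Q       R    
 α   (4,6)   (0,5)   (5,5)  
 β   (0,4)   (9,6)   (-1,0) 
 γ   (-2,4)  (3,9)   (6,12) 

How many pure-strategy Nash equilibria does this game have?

(α, P): Row gets 4 (best alternative 0); Column gets 6 (best alternative 5). Neither deviates — NE.
(β, Q): Row gets 9 (best alternative 3); Column gets 6 (best alternative 4). Neither deviates — NE.
(γ, R): Row gets 6 (best alternative 5); Column gets 12 (best alternative 9). Neither deviates — NE.
(β, P) is not a NE: Row would switch to α (4 > 0).
No other cell survives both best-response checks, so there are 3 pure NE.

3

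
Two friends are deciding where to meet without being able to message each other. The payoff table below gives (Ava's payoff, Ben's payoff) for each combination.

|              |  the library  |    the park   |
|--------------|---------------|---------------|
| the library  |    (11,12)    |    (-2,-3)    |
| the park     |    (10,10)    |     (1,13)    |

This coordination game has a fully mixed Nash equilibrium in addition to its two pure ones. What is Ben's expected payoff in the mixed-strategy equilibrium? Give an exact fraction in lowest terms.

31/3

Ava mixes with probability p on the library, chosen so Ben is indifferent: 12p + 10(1−p) = (-3)p + 13(1−p) gives p = 1/6.
Ben's expected payoff is 12·1/6 + 10·5/6 = 31/3.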